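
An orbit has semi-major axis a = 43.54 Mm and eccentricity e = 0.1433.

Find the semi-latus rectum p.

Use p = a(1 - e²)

Convert to SI: a = 43.54 Mm = 4.354e+07 m.
p = a (1 − e²).
p = 4.354e+07 · (1 − (0.1433)²) = 4.354e+07 · 0.979465 ≈ 4.265e+07 m = 42.65 Mm.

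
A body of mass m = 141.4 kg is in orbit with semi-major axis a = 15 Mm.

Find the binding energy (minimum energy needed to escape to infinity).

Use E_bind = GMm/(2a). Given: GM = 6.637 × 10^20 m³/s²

Convert to SI: a = 15 Mm = 1.5e+07 m.
Total orbital energy is E = −GMm/(2a); binding energy is E_bind = −E = GMm/(2a).
E_bind = 6.637e+20 · 141.4 / (2 · 1.5e+07) J ≈ 3.128e+15 J = 3.128 PJ.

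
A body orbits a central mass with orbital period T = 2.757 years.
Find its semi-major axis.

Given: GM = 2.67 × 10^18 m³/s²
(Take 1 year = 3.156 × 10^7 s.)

Convert to SI: T = 2.757 years = 8.70109e+07 s.
Invert Kepler's third law: a = (GM · T² / (4π²))^(1/3).
Substituting T = 8.70109e+07 s and GM = 2.67e+18 m³/s²:
a = (2.67e+18 · (8.70109e+07)² / (4π²))^(1/3) m
a ≈ 8e+10 m = 80 Gm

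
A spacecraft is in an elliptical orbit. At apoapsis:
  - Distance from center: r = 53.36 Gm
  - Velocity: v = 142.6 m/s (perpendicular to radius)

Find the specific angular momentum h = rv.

Convert to SI: r = 53.36 Gm = 5.336e+10 m.
With v perpendicular to r, h = r · v.
h = 5.336e+10 · 142.6 m²/s ≈ 7.609e+12 m²/s.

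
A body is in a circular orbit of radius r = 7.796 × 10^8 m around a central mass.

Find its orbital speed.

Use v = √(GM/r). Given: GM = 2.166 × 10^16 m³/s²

For a circular orbit, gravity supplies the centripetal force, so v = √(GM / r).
v = √(2.166e+16 / 7.796e+08) m/s ≈ 5271 m/s = 5.271 km/s.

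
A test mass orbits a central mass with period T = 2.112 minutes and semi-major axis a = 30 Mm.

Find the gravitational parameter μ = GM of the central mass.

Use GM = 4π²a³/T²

Convert to SI: T = 2.112 minutes = 126.72 s; a = 30 Mm = 3e+07 m.
GM = 4π² · a³ / T².
GM = 4π² · (3e+07)³ / (126.72)² m³/s² ≈ 6.638e+19 m³/s² = 6.638 × 10^19 m³/s².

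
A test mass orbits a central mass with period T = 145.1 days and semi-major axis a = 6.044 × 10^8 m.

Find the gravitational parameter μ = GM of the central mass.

Convert to SI: T = 145.1 days = 1.25366e+07 s.
GM = 4π² · a³ / T².
GM = 4π² · (6.044e+08)³ / (1.25366e+07)² m³/s² ≈ 5.546e+13 m³/s² = 5.546 × 10^13 m³/s².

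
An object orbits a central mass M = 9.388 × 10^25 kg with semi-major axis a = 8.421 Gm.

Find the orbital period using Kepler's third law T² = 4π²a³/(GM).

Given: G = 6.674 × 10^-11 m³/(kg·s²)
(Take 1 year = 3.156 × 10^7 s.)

Convert to SI: a = 8.421 Gm = 8.421e+09 m.
GM = G · M = 6.674e-11 · 9.388e+25 = 6.26555e+15 m³/s².
Kepler's third law: T = 2π √(a³ / GM).
Substituting a = 8.421e+09 m and GM = 6.26555e+15 m³/s²:
T = 2π √((8.421e+09)³ / 6.26555e+15) s
T ≈ 6.134e+07 s = 1.944 years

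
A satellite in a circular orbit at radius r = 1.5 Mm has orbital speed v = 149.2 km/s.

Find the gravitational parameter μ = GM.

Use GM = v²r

Convert to SI: r = 1.5 Mm = 1.5e+06 m; v = 149.2 km/s = 149200 m/s.
For a circular orbit v² = GM/r, so GM = v² · r.
GM = (149200)² · 1.5e+06 m³/s² ≈ 3.339e+16 m³/s² = 3.339 × 10^16 m³/s².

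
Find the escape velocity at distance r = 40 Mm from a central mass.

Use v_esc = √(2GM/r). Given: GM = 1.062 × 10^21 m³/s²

Convert to SI: r = 40 Mm = 4e+07 m.
Escape velocity comes from setting total energy to zero: ½v² − GM/r = 0 ⇒ v_esc = √(2GM / r).
v_esc = √(2 · 1.062e+21 / 4e+07) m/s ≈ 7.287e+06 m/s = 7287 km/s.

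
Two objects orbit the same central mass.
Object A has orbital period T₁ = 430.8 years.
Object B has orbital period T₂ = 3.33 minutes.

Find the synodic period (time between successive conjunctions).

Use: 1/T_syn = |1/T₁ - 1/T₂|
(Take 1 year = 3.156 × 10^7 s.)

Convert to SI: T₁ = 430.8 years = 1.3596e+10 s; T₂ = 3.33 minutes = 199.8 s.
T_syn = |T₁ · T₂ / (T₁ − T₂)|.
T_syn = |1.3596e+10 · 199.8 / (1.3596e+10 − 199.8)| s ≈ 199.8 s = 3.33 minutes.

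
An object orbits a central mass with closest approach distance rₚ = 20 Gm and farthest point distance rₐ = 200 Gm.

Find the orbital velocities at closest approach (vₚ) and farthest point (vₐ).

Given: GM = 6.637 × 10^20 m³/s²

Convert to SI: rₚ = 20 Gm = 2e+10 m; rₐ = 200 Gm = 2e+11 m.
Use the vis-viva equation v² = GM(2/r − 1/a) with a = (rₚ + rₐ)/2 = (2e+10 + 2e+11)/2 = 1.1e+11 m.
vₚ = √(GM · (2/rₚ − 1/a)) = √(6.637e+20 · (2/2e+10 − 1/1.1e+11)) m/s ≈ 2.456e+05 m/s = 245.6 km/s.
vₐ = √(GM · (2/rₐ − 1/a)) = √(6.637e+20 · (2/2e+11 − 1/1.1e+11)) m/s ≈ 2.456e+04 m/s = 24.56 km/s.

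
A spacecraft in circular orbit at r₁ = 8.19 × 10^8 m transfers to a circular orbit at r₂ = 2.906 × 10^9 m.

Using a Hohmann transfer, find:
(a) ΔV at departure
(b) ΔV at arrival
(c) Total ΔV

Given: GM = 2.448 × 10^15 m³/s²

Transfer semi-major axis: a_t = (r₁ + r₂)/2 = (8.19e+08 + 2.906e+09)/2 = 1.8625e+09 m.
Circular speeds: v₁ = √(GM/r₁) = 1728.88 m/s, v₂ = √(GM/r₂) = 917.821 m/s.
Transfer speeds (vis-viva v² = GM(2/r − 1/a_t)): v₁ᵗ = 2159.55 m/s, v₂ᵗ = 608.628 m/s.
(a) ΔV₁ = |v₁ᵗ − v₁| ≈ 430.7 m/s = 430.7 m/s.
(b) ΔV₂ = |v₂ − v₂ᵗ| ≈ 309.2 m/s = 309.2 m/s.
(c) ΔV_total = ΔV₁ + ΔV₂ ≈ 739.9 m/s = 739.9 m/s.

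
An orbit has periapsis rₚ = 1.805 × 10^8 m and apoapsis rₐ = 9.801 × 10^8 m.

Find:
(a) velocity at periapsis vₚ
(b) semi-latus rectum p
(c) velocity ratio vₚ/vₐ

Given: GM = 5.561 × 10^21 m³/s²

(a) With a = (rₚ + rₐ)/2 = 5.803e+08 m, vₚ = √(GM (2/rₚ − 1/a)) = √(5.561e+21 · (2/1.805e+08 − 1/5.803e+08)) m/s ≈ 7.214e+06 m/s
(b) From a = (rₚ + rₐ)/2 = 5.803e+08 m and e = (rₐ − rₚ)/(rₐ + rₚ) = 0.688954, p = a(1 − e²) = 5.803e+08 · (1 − (0.688954)²) ≈ 3.049e+08 m
(c) Conservation of angular momentum (rₚvₚ = rₐvₐ) gives vₚ/vₐ = rₐ/rₚ = 9.801e+08/1.805e+08 ≈ 5.43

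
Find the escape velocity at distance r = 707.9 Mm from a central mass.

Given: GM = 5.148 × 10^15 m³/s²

Convert to SI: r = 707.9 Mm = 7.079e+08 m.
Escape velocity comes from setting total energy to zero: ½v² − GM/r = 0 ⇒ v_esc = √(2GM / r).
v_esc = √(2 · 5.148e+15 / 7.079e+08) m/s ≈ 3814 m/s = 3.814 km/s.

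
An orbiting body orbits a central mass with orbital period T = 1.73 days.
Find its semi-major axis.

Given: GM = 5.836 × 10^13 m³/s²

Convert to SI: T = 1.73 days = 149472 s.
Invert Kepler's third law: a = (GM · T² / (4π²))^(1/3).
Substituting T = 149472 s and GM = 5.836e+13 m³/s²:
a = (5.836e+13 · (149472)² / (4π²))^(1/3) m
a ≈ 3.208e+07 m = 32.08 Mm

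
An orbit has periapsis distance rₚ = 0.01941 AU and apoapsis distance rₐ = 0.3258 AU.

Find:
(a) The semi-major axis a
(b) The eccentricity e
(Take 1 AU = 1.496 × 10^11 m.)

Convert to SI: rₚ = 0.01941 AU = 2.90374e+09 m; rₐ = 0.3258 AU = 4.87397e+10 m.
(a) a = (rₚ + rₐ) / 2 = (2.90374e+09 + 4.87397e+10) / 2 ≈ 2.582e+10 m = 0.1726 AU.
(b) e = (rₐ − rₚ) / (rₐ + rₚ) = (4.87397e+10 − 2.90374e+09) / (4.87397e+10 + 2.90374e+09) ≈ 0.8875.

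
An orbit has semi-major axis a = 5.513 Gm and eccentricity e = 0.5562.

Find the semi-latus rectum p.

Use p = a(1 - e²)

Convert to SI: a = 5.513 Gm = 5.513e+09 m.
p = a (1 − e²).
p = 5.513e+09 · (1 − (0.5562)²) = 5.513e+09 · 0.690642 ≈ 3.808e+09 m = 3.808 Gm.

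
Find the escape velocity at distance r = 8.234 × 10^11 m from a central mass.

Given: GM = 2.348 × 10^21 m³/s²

Escape velocity comes from setting total energy to zero: ½v² − GM/r = 0 ⇒ v_esc = √(2GM / r).
v_esc = √(2 · 2.348e+21 / 8.234e+11) m/s ≈ 7.552e+04 m/s = 75.52 km/s.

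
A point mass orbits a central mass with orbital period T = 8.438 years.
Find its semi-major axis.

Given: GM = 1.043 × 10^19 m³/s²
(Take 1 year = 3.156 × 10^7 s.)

Convert to SI: T = 8.438 years = 2.66303e+08 s.
Invert Kepler's third law: a = (GM · T² / (4π²))^(1/3).
Substituting T = 2.66303e+08 s and GM = 1.043e+19 m³/s²:
a = (1.043e+19 · (2.66303e+08)² / (4π²))^(1/3) m
a ≈ 2.656e+11 m = 265.6 Gm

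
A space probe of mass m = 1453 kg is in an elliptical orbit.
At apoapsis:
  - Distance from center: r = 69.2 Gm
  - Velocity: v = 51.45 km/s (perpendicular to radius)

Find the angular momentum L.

Convert to SI: r = 69.2 Gm = 6.92e+10 m; v = 51.45 km/s = 51450 m/s.
Since v is perpendicular to r, L = m · v · r.
L = 1453 · 51450 · 6.92e+10 kg·m²/s ≈ 5.173e+18 kg·m²/s.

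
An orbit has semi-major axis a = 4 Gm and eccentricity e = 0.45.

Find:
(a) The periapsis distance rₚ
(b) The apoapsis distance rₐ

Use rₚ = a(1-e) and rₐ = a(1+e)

Convert to SI: a = 4 Gm = 4e+09 m.
(a) rₚ = a(1 − e) = 4e+09 · (1 − 0.45) = 4e+09 · 0.55 ≈ 2.2e+09 m = 2.2 Gm.
(b) rₐ = a(1 + e) = 4e+09 · (1 + 0.45) = 4e+09 · 1.45 ≈ 5.8e+09 m = 5.8 Gm.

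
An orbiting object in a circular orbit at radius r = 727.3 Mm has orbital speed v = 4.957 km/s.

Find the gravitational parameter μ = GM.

Convert to SI: r = 727.3 Mm = 7.273e+08 m; v = 4.957 km/s = 4957 m/s.
For a circular orbit v² = GM/r, so GM = v² · r.
GM = (4957)² · 7.273e+08 m³/s² ≈ 1.787e+16 m³/s² = 1.787 × 10^16 m³/s².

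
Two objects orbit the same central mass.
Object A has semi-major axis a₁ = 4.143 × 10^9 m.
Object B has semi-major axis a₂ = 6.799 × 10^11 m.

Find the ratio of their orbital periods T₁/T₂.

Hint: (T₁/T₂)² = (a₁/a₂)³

From Kepler's third law, (T₁/T₂)² = (a₁/a₂)³, so T₁/T₂ = (a₁/a₂)^(3/2).
a₁/a₂ = 4.143e+09 / 6.799e+11 = 0.00609354.
T₁/T₂ = (0.00609354)^(3/2) ≈ 0.0004757.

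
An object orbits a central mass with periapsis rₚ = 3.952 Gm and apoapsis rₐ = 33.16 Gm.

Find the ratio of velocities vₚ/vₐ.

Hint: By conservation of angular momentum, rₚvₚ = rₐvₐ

Convert to SI: rₚ = 3.952 Gm = 3.952e+09 m; rₐ = 33.16 Gm = 3.316e+10 m.
Conservation of angular momentum gives rₚvₚ = rₐvₐ, so vₚ/vₐ = rₐ/rₚ.
vₚ/vₐ = 3.316e+10 / 3.952e+09 ≈ 8.391.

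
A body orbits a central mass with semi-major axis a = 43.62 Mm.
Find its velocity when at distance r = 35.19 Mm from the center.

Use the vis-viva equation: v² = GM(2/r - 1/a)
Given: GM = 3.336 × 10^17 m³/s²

Convert to SI: a = 43.62 Mm = 4.362e+07 m; r = 35.19 Mm = 3.519e+07 m.
Vis-viva: v = √(GM · (2/r − 1/a)).
2/r − 1/a = 2/3.519e+07 − 1/4.362e+07 = 3.39091e-08 m⁻¹.
v = √(3.336e+17 · 3.39091e-08) m/s ≈ 1.064e+05 m/s = 106.4 km/s.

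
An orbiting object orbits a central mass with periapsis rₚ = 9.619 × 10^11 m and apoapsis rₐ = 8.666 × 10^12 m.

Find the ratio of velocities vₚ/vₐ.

Conservation of angular momentum gives rₚvₚ = rₐvₐ, so vₚ/vₐ = rₐ/rₚ.
vₚ/vₐ = 8.666e+12 / 9.619e+11 ≈ 9.009.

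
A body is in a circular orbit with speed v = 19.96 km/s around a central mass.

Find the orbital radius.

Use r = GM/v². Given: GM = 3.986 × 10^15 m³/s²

Convert to SI: v = 19.96 km/s = 19960 m/s.
For a circular orbit, v² = GM / r, so r = GM / v².
r = 3.986e+15 / (19960)² m ≈ 1e+07 m = 10 Mm.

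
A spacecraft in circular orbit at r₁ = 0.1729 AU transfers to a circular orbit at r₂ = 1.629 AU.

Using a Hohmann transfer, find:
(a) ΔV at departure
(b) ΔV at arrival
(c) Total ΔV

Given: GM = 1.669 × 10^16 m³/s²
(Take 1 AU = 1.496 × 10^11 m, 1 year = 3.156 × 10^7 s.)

Convert to SI: r₁ = 0.1729 AU = 2.58658e+10 m; r₂ = 1.629 AU = 2.43698e+11 m.
Transfer semi-major axis: a_t = (r₁ + r₂)/2 = (2.58658e+10 + 2.43698e+11)/2 = 1.34782e+11 m.
Circular speeds: v₁ = √(GM/r₁) = 803.276 m/s, v₂ = √(GM/r₂) = 261.699 m/s.
Transfer speeds (vis-viva v² = GM(2/r − 1/a_t)): v₁ᵗ = 1080.13 m/s, v₂ᵗ = 114.643 m/s.
(a) ΔV₁ = |v₁ᵗ − v₁| ≈ 276.9 m/s = 0.05841 AU/year.
(b) ΔV₂ = |v₂ − v₂ᵗ| ≈ 147.1 m/s = 0.03102 AU/year.
(c) ΔV_total = ΔV₁ + ΔV₂ ≈ 423.9 m/s = 0.08943 AU/year.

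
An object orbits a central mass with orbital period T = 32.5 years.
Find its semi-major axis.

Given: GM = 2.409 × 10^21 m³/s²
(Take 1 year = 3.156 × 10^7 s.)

Convert to SI: T = 32.5 years = 1.0257e+09 s.
Invert Kepler's third law: a = (GM · T² / (4π²))^(1/3).
Substituting T = 1.0257e+09 s and GM = 2.409e+21 m³/s²:
a = (2.409e+21 · (1.0257e+09)² / (4π²))^(1/3) m
a ≈ 4.004e+12 m = 4.004 × 10^12 m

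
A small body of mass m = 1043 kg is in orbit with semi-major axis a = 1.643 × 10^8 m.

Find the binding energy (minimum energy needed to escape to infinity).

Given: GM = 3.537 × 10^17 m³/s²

Total orbital energy is E = −GMm/(2a); binding energy is E_bind = −E = GMm/(2a).
E_bind = 3.537e+17 · 1043 / (2 · 1.643e+08) J ≈ 1.123e+12 J = 1.123 TJ.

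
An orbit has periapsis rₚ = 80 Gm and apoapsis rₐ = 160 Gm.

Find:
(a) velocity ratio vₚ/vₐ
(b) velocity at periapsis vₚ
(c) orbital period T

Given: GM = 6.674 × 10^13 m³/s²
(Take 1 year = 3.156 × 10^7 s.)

Convert to SI: rₚ = 80 Gm = 8e+10 m; rₐ = 160 Gm = 1.6e+11 m.
(a) Conservation of angular momentum (rₚvₚ = rₐvₐ) gives vₚ/vₐ = rₐ/rₚ = 1.6e+11/8e+10 ≈ 2
(b) With a = (rₚ + rₐ)/2 = 1.2e+11 m, vₚ = √(GM (2/rₚ − 1/a)) = √(6.674e+13 · (2/8e+10 − 1/1.2e+11)) m/s ≈ 33.35 m/s
(c) With a = (rₚ + rₐ)/2 = 1.2e+11 m, T = 2π √(a³/GM) = 2π √((1.2e+11)³/6.674e+13) s ≈ 3.197e+10 s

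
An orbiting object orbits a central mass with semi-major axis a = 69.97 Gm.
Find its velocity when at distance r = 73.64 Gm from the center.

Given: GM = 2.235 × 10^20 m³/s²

Convert to SI: a = 69.97 Gm = 6.997e+10 m; r = 73.64 Gm = 7.364e+10 m.
Vis-viva: v = √(GM · (2/r − 1/a)).
2/r − 1/a = 2/7.364e+10 − 1/6.997e+10 = 1.28673e-11 m⁻¹.
v = √(2.235e+20 · 1.28673e-11) m/s ≈ 5.363e+04 m/s = 53.63 km/s.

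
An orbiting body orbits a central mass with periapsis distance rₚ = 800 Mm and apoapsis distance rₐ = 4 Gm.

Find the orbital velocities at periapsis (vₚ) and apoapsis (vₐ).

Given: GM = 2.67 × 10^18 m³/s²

Convert to SI: rₚ = 800 Mm = 8e+08 m; rₐ = 4 Gm = 4e+09 m.
Use the vis-viva equation v² = GM(2/r − 1/a) with a = (rₚ + rₐ)/2 = (8e+08 + 4e+09)/2 = 2.4e+09 m.
vₚ = √(GM · (2/rₚ − 1/a)) = √(2.67e+18 · (2/8e+08 − 1/2.4e+09)) m/s ≈ 7.458e+04 m/s = 74.58 km/s.
vₐ = √(GM · (2/rₐ − 1/a)) = √(2.67e+18 · (2/4e+09 − 1/2.4e+09)) m/s ≈ 1.492e+04 m/s = 14.92 km/s.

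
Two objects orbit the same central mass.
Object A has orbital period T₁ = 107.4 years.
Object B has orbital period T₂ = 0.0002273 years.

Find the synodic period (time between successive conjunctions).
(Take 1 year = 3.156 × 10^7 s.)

Convert to SI: T₁ = 107.4 years = 3.38954e+09 s; T₂ = 0.0002273 years = 7173.59 s.
T_syn = |T₁ · T₂ / (T₁ − T₂)|.
T_syn = |3.38954e+09 · 7173.59 / (3.38954e+09 − 7173.59)| s ≈ 7174 s = 0.0002273 years.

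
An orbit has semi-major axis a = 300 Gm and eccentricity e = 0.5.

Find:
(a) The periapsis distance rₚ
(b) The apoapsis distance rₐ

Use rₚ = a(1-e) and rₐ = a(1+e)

Convert to SI: a = 300 Gm = 3e+11 m.
(a) rₚ = a(1 − e) = 3e+11 · (1 − 0.5) = 3e+11 · 0.5 ≈ 1.5e+11 m = 150 Gm.
(b) rₐ = a(1 + e) = 3e+11 · (1 + 0.5) = 3e+11 · 1.5 ≈ 4.5e+11 m = 450 Gm.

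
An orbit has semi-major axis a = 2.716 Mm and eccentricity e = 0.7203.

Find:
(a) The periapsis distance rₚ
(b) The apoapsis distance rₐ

Convert to SI: a = 2.716 Mm = 2.716e+06 m.
(a) rₚ = a(1 − e) = 2.716e+06 · (1 − 0.7203) = 2.716e+06 · 0.2797 ≈ 7.597e+05 m = 759.7 km.
(b) rₐ = a(1 + e) = 2.716e+06 · (1 + 0.7203) = 2.716e+06 · 1.7203 ≈ 4.672e+06 m = 4.672 Mm.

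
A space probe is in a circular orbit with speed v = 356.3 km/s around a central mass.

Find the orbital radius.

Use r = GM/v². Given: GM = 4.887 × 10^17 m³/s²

Convert to SI: v = 356.3 km/s = 356300 m/s.
For a circular orbit, v² = GM / r, so r = GM / v².
r = 4.887e+17 / (356300)² m ≈ 3.85e+06 m = 3.85 Mm.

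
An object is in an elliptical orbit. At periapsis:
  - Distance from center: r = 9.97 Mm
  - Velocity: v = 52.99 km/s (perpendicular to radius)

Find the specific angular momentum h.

Convert to SI: r = 9.97 Mm = 9.97e+06 m; v = 52.99 km/s = 52990 m/s.
With v perpendicular to r, h = r · v.
h = 9.97e+06 · 52990 m²/s ≈ 5.283e+11 m²/s.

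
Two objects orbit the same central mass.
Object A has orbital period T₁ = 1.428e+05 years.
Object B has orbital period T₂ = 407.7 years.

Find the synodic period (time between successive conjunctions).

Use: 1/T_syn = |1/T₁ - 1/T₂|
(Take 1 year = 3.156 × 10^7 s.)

Convert to SI: T₁ = 1.428e+05 years = 4.50677e+12 s; T₂ = 407.7 years = 1.2867e+10 s.
T_syn = |T₁ · T₂ / (T₁ − T₂)|.
T_syn = |4.50677e+12 · 1.2867e+10 / (4.50677e+12 − 1.2867e+10)| s ≈ 1.29e+10 s = 408.9 years.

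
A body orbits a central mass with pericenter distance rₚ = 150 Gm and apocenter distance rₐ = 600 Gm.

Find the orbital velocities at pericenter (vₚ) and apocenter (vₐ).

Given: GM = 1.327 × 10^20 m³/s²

Convert to SI: rₚ = 150 Gm = 1.5e+11 m; rₐ = 600 Gm = 6e+11 m.
Use the vis-viva equation v² = GM(2/r − 1/a) with a = (rₚ + rₐ)/2 = (1.5e+11 + 6e+11)/2 = 3.75e+11 m.
vₚ = √(GM · (2/rₚ − 1/a)) = √(1.327e+20 · (2/1.5e+11 − 1/3.75e+11)) m/s ≈ 3.762e+04 m/s = 37.62 km/s.
vₐ = √(GM · (2/rₐ − 1/a)) = √(1.327e+20 · (2/6e+11 − 1/3.75e+11)) m/s ≈ 9406 m/s = 9.406 km/s.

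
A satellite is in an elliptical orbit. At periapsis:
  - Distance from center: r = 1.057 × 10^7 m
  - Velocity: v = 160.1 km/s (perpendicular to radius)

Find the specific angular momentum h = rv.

Convert to SI: v = 160.1 km/s = 160100 m/s.
With v perpendicular to r, h = r · v.
h = 1.057e+07 · 160100 m²/s ≈ 1.692e+12 m²/s.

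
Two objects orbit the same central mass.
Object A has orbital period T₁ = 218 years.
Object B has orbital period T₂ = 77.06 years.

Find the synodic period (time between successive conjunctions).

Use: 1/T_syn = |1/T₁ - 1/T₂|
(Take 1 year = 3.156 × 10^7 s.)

Convert to SI: T₁ = 218 years = 6.88008e+09 s; T₂ = 77.06 years = 2.43201e+09 s.
T_syn = |T₁ · T₂ / (T₁ − T₂)|.
T_syn = |6.88008e+09 · 2.43201e+09 / (6.88008e+09 − 2.43201e+09)| s ≈ 3.762e+09 s = 119.2 years.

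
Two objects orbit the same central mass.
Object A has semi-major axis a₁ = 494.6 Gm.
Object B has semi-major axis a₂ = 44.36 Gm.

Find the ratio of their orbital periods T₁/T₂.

Convert to SI: a₁ = 494.6 Gm = 4.946e+11 m; a₂ = 44.36 Gm = 4.436e+10 m.
From Kepler's third law, (T₁/T₂)² = (a₁/a₂)³, so T₁/T₂ = (a₁/a₂)^(3/2).
a₁/a₂ = 4.946e+11 / 4.436e+10 = 11.1497.
T₁/T₂ = (11.1497)^(3/2) ≈ 37.23.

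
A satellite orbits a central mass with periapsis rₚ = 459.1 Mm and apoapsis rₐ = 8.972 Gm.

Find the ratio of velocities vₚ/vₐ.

Convert to SI: rₚ = 459.1 Mm = 4.591e+08 m; rₐ = 8.972 Gm = 8.972e+09 m.
Conservation of angular momentum gives rₚvₚ = rₐvₐ, so vₚ/vₐ = rₐ/rₚ.
vₚ/vₐ = 8.972e+09 / 4.591e+08 ≈ 19.54.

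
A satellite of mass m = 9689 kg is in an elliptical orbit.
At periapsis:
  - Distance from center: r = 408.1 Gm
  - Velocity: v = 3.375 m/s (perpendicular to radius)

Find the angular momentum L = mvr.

Convert to SI: r = 408.1 Gm = 4.081e+11 m.
Since v is perpendicular to r, L = m · v · r.
L = 9689 · 3.375 · 4.081e+11 kg·m²/s ≈ 1.335e+16 kg·m²/s.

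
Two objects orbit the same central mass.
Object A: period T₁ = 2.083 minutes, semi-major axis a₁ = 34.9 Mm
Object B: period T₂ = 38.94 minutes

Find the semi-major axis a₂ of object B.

Convert to SI: T₁ = 2.083 minutes = 124.98 s; a₁ = 34.9 Mm = 3.49e+07 m; T₂ = 38.94 minutes = 2336.4 s.
Kepler's third law: (T₁/T₂)² = (a₁/a₂)³ ⇒ a₂ = a₁ · (T₂/T₁)^(2/3).
T₂/T₁ = 2336.4 / 124.98 = 18.6942.
a₂ = 3.49e+07 · (18.6942)^(2/3) m ≈ 2.458e+08 m = 245.8 Mm.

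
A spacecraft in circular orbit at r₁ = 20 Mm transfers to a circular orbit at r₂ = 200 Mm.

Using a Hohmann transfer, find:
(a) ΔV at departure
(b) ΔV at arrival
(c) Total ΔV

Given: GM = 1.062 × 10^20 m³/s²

Convert to SI: r₁ = 20 Mm = 2e+07 m; r₂ = 200 Mm = 2e+08 m.
Transfer semi-major axis: a_t = (r₁ + r₂)/2 = (2e+07 + 2e+08)/2 = 1.1e+08 m.
Circular speeds: v₁ = √(GM/r₁) = 2.30434e+06 m/s, v₂ = √(GM/r₂) = 728697 m/s.
Transfer speeds (vis-viva v² = GM(2/r − 1/a_t)): v₁ᵗ = 3.10718e+06 m/s, v₂ᵗ = 310718 m/s.
(a) ΔV₁ = |v₁ᵗ − v₁| ≈ 8.028e+05 m/s = 802.8 km/s.
(b) ΔV₂ = |v₂ − v₂ᵗ| ≈ 4.18e+05 m/s = 418 km/s.
(c) ΔV_total = ΔV₁ + ΔV₂ ≈ 1.221e+06 m/s = 1221 km/s.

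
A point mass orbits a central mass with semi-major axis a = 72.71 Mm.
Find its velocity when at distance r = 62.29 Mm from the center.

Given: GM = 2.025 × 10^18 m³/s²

Convert to SI: a = 72.71 Mm = 7.271e+07 m; r = 62.29 Mm = 6.229e+07 m.
Vis-viva: v = √(GM · (2/r − 1/a)).
2/r − 1/a = 2/6.229e+07 − 1/7.271e+07 = 1.83546e-08 m⁻¹.
v = √(2.025e+18 · 1.83546e-08) m/s ≈ 1.928e+05 m/s = 192.8 km/s.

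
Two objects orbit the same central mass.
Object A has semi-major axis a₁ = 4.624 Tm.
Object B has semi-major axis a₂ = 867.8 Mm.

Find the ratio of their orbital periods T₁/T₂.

Convert to SI: a₁ = 4.624 Tm = 4.624e+12 m; a₂ = 867.8 Mm = 8.678e+08 m.
From Kepler's third law, (T₁/T₂)² = (a₁/a₂)³, so T₁/T₂ = (a₁/a₂)^(3/2).
a₁/a₂ = 4.624e+12 / 8.678e+08 = 5328.42.
T₁/T₂ = (5328.42)^(3/2) ≈ 3.89e+05.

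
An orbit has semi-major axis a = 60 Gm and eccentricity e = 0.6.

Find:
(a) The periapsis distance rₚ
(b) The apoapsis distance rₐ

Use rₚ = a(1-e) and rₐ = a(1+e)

Convert to SI: a = 60 Gm = 6e+10 m.
(a) rₚ = a(1 − e) = 6e+10 · (1 − 0.6) = 6e+10 · 0.4 ≈ 2.4e+10 m = 24 Gm.
(b) rₐ = a(1 + e) = 6e+10 · (1 + 0.6) = 6e+10 · 1.6 ≈ 9.6e+10 m = 96 Gm.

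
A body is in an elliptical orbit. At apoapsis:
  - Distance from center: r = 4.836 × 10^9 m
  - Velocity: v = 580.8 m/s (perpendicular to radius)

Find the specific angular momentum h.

With v perpendicular to r, h = r · v.
h = 4.836e+09 · 580.8 m²/s ≈ 2.809e+12 m²/s.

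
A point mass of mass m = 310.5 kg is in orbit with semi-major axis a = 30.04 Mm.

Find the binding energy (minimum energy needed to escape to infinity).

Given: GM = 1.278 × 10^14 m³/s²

Convert to SI: a = 30.04 Mm = 3.004e+07 m.
Total orbital energy is E = −GMm/(2a); binding energy is E_bind = −E = GMm/(2a).
E_bind = 1.278e+14 · 310.5 / (2 · 3.004e+07) J ≈ 6.605e+08 J = 660.5 MJ.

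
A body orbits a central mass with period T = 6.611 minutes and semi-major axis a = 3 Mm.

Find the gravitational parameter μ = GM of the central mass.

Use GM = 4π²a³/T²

Convert to SI: T = 6.611 minutes = 396.66 s; a = 3 Mm = 3e+06 m.
GM = 4π² · a³ / T².
GM = 4π² · (3e+06)³ / (396.66)² m³/s² ≈ 6.775e+15 m³/s² = 6.775 × 10^15 m³/s².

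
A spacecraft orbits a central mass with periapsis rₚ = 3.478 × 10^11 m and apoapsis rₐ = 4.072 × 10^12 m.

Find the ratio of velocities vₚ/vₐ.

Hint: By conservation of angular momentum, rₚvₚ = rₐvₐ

Conservation of angular momentum gives rₚvₚ = rₐvₐ, so vₚ/vₐ = rₐ/rₚ.
vₚ/vₐ = 4.072e+12 / 3.478e+11 ≈ 11.71.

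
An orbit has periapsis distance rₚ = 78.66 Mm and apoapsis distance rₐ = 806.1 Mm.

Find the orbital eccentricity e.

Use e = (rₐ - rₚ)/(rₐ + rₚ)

Convert to SI: rₚ = 78.66 Mm = 7.866e+07 m; rₐ = 806.1 Mm = 8.061e+08 m.
e = (rₐ − rₚ) / (rₐ + rₚ).
e = (8.061e+08 − 7.866e+07) / (8.061e+08 + 7.866e+07) = 7.2744e+08 / 8.8476e+08 ≈ 0.8222.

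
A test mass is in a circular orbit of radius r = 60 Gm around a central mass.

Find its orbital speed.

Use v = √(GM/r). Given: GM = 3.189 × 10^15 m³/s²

Convert to SI: r = 60 Gm = 6e+10 m.
For a circular orbit, gravity supplies the centripetal force, so v = √(GM / r).
v = √(3.189e+15 / 6e+10) m/s ≈ 230.5 m/s = 230.5 m/s.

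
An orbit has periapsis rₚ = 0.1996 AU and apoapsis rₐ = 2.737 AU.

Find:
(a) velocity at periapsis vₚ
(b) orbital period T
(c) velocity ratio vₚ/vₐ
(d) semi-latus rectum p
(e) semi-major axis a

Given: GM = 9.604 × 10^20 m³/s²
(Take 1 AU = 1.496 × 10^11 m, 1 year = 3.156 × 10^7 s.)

Convert to SI: rₚ = 0.1996 AU = 2.98602e+10 m; rₐ = 2.737 AU = 4.09455e+11 m.
(a) With a = (rₚ + rₐ)/2 = 2.19658e+11 m, vₚ = √(GM (2/rₚ − 1/a)) = √(9.604e+20 · (2/2.98602e+10 − 1/2.19658e+11)) m/s ≈ 2.449e+05 m/s
(b) With a = (rₚ + rₐ)/2 = 2.19658e+11 m, T = 2π √(a³/GM) = 2π √((2.19658e+11)³/9.604e+20) s ≈ 2.087e+07 s
(c) Conservation of angular momentum (rₚvₚ = rₐvₐ) gives vₚ/vₐ = rₐ/rₚ = 4.09455e+11/2.98602e+10 ≈ 13.71
(d) From a = (rₚ + rₐ)/2 = 2.19658e+11 m and e = (rₐ − rₚ)/(rₐ + rₚ) = 0.86406, p = a(1 − e²) = 2.19658e+11 · (1 − (0.86406)²) ≈ 5.566e+10 m
(e) a = (rₚ + rₐ)/2 = (2.98602e+10 + 4.09455e+11)/2 ≈ 2.197e+11 m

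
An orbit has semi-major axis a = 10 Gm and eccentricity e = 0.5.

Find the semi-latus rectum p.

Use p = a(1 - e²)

Convert to SI: a = 10 Gm = 1e+10 m.
p = a (1 − e²).
p = 1e+10 · (1 − (0.5)²) = 1e+10 · 0.75 ≈ 7.5e+09 m = 7.5 Gm.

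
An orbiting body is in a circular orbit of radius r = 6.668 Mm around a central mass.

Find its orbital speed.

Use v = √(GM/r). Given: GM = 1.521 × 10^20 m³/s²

Convert to SI: r = 6.668 Mm = 6.668e+06 m.
For a circular orbit, gravity supplies the centripetal force, so v = √(GM / r).
v = √(1.521e+20 / 6.668e+06) m/s ≈ 4.776e+06 m/s = 4776 km/s.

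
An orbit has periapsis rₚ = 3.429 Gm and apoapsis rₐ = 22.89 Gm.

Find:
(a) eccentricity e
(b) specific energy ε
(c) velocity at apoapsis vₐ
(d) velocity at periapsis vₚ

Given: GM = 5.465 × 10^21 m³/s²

Convert to SI: rₚ = 3.429 Gm = 3.429e+09 m; rₐ = 22.89 Gm = 2.289e+10 m.
(a) e = (rₐ − rₚ)/(rₐ + rₚ) = (2.289e+10 − 3.429e+09)/(2.289e+10 + 3.429e+09) ≈ 0.7394
(b) With a = (rₚ + rₐ)/2 = 1.31595e+10 m, ε = −GM/(2a) = −5.465e+21/(2 · 1.31595e+10) J/kg ≈ -2.076e+11 J/kg
(c) With a = (rₚ + rₐ)/2 = 1.31595e+10 m, vₐ = √(GM (2/rₐ − 1/a)) = √(5.465e+21 · (2/2.289e+10 − 1/1.31595e+10)) m/s ≈ 2.494e+05 m/s
(d) With a = (rₚ + rₐ)/2 = 1.31595e+10 m, vₚ = √(GM (2/rₚ − 1/a)) = √(5.465e+21 · (2/3.429e+09 − 1/1.31595e+10)) m/s ≈ 1.665e+06 m/s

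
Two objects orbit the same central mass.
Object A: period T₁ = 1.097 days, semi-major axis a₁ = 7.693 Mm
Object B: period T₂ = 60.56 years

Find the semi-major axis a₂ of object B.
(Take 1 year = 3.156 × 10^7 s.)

Convert to SI: T₁ = 1.097 days = 94780.8 s; a₁ = 7.693 Mm = 7.693e+06 m; T₂ = 60.56 years = 1.91127e+09 s.
Kepler's third law: (T₁/T₂)² = (a₁/a₂)³ ⇒ a₂ = a₁ · (T₂/T₁)^(2/3).
T₂/T₁ = 1.91127e+09 / 94780.8 = 20165.2.
a₂ = 7.693e+06 · (20165.2)^(2/3) m ≈ 5.699e+09 m = 5.699 Gm.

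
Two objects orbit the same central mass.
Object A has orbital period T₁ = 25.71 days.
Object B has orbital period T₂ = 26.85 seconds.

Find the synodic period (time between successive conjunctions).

Convert to SI: T₁ = 25.71 days = 2.22134e+06 s.
T_syn = |T₁ · T₂ / (T₁ − T₂)|.
T_syn = |2.22134e+06 · 26.85 / (2.22134e+06 − 26.85)| s ≈ 26.85 s = 26.85 seconds.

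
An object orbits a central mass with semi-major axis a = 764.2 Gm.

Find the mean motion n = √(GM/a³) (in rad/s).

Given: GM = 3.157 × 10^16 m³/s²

Convert to SI: a = 764.2 Gm = 7.642e+11 m.
n = √(GM / a³).
n = √(3.157e+16 / (7.642e+11)³) rad/s ≈ 2.66e-10 rad/s.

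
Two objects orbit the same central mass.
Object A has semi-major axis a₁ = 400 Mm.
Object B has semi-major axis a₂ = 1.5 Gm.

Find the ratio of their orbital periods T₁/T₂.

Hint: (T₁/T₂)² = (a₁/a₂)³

Convert to SI: a₁ = 400 Mm = 4e+08 m; a₂ = 1.5 Gm = 1.5e+09 m.
From Kepler's third law, (T₁/T₂)² = (a₁/a₂)³, so T₁/T₂ = (a₁/a₂)^(3/2).
a₁/a₂ = 4e+08 / 1.5e+09 = 0.266667.
T₁/T₂ = (0.266667)^(3/2) ≈ 0.1377.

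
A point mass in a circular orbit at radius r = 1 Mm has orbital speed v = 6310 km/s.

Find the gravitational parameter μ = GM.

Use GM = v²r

Convert to SI: r = 1 Mm = 1e+06 m; v = 6310 km/s = 6.31e+06 m/s.
For a circular orbit v² = GM/r, so GM = v² · r.
GM = (6.31e+06)² · 1e+06 m³/s² ≈ 3.982e+19 m³/s² = 3.982 × 10^19 m³/s².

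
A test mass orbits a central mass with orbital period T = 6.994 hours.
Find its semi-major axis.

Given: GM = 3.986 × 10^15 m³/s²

Convert to SI: T = 6.994 hours = 25178.4 s.
Invert Kepler's third law: a = (GM · T² / (4π²))^(1/3).
Substituting T = 25178.4 s and GM = 3.986e+15 m³/s²:
a = (3.986e+15 · (25178.4)² / (4π²))^(1/3) m
a ≈ 4e+07 m = 40 Mm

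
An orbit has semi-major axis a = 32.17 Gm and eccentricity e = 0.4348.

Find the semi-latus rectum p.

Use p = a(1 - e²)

Convert to SI: a = 32.17 Gm = 3.217e+10 m.
p = a (1 − e²).
p = 3.217e+10 · (1 − (0.4348)²) = 3.217e+10 · 0.810949 ≈ 2.609e+10 m = 26.09 Gm.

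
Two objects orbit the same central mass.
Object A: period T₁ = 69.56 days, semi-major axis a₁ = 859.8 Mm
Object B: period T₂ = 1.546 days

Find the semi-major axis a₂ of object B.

Convert to SI: T₁ = 69.56 days = 6.00998e+06 s; a₁ = 859.8 Mm = 8.598e+08 m; T₂ = 1.546 days = 133574 s.
Kepler's third law: (T₁/T₂)² = (a₁/a₂)³ ⇒ a₂ = a₁ · (T₂/T₁)^(2/3).
T₂/T₁ = 133574 / 6.00998e+06 = 0.0222254.
a₂ = 8.598e+08 · (0.0222254)^(2/3) m ≈ 6.797e+07 m = 67.97 Mm.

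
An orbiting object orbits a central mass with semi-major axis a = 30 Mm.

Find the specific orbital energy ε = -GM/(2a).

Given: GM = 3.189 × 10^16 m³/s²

Convert to SI: a = 30 Mm = 3e+07 m.
ε = −GM / (2a).
ε = −3.189e+16 / (2 · 3e+07) J/kg ≈ -5.315e+08 J/kg = -531.5 MJ/kg.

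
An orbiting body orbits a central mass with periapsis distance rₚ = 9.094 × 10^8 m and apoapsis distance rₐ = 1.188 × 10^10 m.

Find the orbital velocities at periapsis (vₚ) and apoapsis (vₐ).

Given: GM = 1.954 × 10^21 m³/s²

Use the vis-viva equation v² = GM(2/r − 1/a) with a = (rₚ + rₐ)/2 = (9.094e+08 + 1.188e+10)/2 = 6.3947e+09 m.
vₚ = √(GM · (2/rₚ − 1/a)) = √(1.954e+21 · (2/9.094e+08 − 1/6.3947e+09)) m/s ≈ 1.998e+06 m/s = 1998 km/s.
vₐ = √(GM · (2/rₐ − 1/a)) = √(1.954e+21 · (2/1.188e+10 − 1/6.3947e+09)) m/s ≈ 1.529e+05 m/s = 152.9 km/s.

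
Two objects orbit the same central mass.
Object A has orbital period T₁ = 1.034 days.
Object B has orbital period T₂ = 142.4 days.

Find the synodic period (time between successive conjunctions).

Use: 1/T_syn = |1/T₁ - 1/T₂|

Convert to SI: T₁ = 1.034 days = 89337.6 s; T₂ = 142.4 days = 1.23034e+07 s.
T_syn = |T₁ · T₂ / (T₁ − T₂)|.
T_syn = |89337.6 · 1.23034e+07 / (89337.6 − 1.23034e+07)| s ≈ 8.999e+04 s = 1.042 days.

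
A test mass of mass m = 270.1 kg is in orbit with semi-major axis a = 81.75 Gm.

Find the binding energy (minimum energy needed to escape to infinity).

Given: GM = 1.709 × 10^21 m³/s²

Convert to SI: a = 81.75 Gm = 8.175e+10 m.
Total orbital energy is E = −GMm/(2a); binding energy is E_bind = −E = GMm/(2a).
E_bind = 1.709e+21 · 270.1 / (2 · 8.175e+10) J ≈ 2.823e+12 J = 2.823 TJ.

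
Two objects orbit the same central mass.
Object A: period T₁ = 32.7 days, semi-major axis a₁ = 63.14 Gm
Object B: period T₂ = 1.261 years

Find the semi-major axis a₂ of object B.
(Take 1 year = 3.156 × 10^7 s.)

Convert to SI: T₁ = 32.7 days = 2.82528e+06 s; a₁ = 63.14 Gm = 6.314e+10 m; T₂ = 1.261 years = 3.97972e+07 s.
Kepler's third law: (T₁/T₂)² = (a₁/a₂)³ ⇒ a₂ = a₁ · (T₂/T₁)^(2/3).
T₂/T₁ = 3.97972e+07 / 2.82528e+06 = 14.0861.
a₂ = 6.314e+10 · (14.0861)^(2/3) m ≈ 3.683e+11 m = 368.3 Gm.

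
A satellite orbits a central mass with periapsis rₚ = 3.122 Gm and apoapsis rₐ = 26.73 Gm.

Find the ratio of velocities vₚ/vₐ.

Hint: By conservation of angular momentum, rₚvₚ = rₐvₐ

Convert to SI: rₚ = 3.122 Gm = 3.122e+09 m; rₐ = 26.73 Gm = 2.673e+10 m.
Conservation of angular momentum gives rₚvₚ = rₐvₐ, so vₚ/vₐ = rₐ/rₚ.
vₚ/vₐ = 2.673e+10 / 3.122e+09 ≈ 8.562.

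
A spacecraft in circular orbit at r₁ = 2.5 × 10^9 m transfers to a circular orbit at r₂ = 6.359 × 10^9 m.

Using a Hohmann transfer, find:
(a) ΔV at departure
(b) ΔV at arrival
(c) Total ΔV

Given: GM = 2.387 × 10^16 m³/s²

Transfer semi-major axis: a_t = (r₁ + r₂)/2 = (2.5e+09 + 6.359e+09)/2 = 4.4295e+09 m.
Circular speeds: v₁ = √(GM/r₁) = 3089.98 m/s, v₂ = √(GM/r₂) = 1937.46 m/s.
Transfer speeds (vis-viva v² = GM(2/r − 1/a_t)): v₁ᵗ = 3702.31 m/s, v₂ᵗ = 1455.54 m/s.
(a) ΔV₁ = |v₁ᵗ − v₁| ≈ 612.3 m/s = 612.3 m/s.
(b) ΔV₂ = |v₂ − v₂ᵗ| ≈ 481.9 m/s = 481.9 m/s.
(c) ΔV_total = ΔV₁ + ΔV₂ ≈ 1094 m/s = 1.094 km/s.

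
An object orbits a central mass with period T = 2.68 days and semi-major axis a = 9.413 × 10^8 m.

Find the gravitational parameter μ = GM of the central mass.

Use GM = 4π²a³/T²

Convert to SI: T = 2.68 days = 231552 s.
GM = 4π² · a³ / T².
GM = 4π² · (9.413e+08)³ / (231552)² m³/s² ≈ 6.141e+17 m³/s² = 6.141 × 10^17 m³/s².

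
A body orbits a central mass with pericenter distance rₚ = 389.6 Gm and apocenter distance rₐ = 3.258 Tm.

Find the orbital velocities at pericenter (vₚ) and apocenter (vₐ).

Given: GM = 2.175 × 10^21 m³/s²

Convert to SI: rₚ = 389.6 Gm = 3.896e+11 m; rₐ = 3.258 Tm = 3.258e+12 m.
Use the vis-viva equation v² = GM(2/r − 1/a) with a = (rₚ + rₐ)/2 = (3.896e+11 + 3.258e+12)/2 = 1.8238e+12 m.
vₚ = √(GM · (2/rₚ − 1/a)) = √(2.175e+21 · (2/3.896e+11 − 1/1.8238e+12)) m/s ≈ 9.986e+04 m/s = 99.86 km/s.
vₐ = √(GM · (2/rₐ − 1/a)) = √(2.175e+21 · (2/3.258e+12 − 1/1.8238e+12)) m/s ≈ 1.194e+04 m/s = 11.94 km/s.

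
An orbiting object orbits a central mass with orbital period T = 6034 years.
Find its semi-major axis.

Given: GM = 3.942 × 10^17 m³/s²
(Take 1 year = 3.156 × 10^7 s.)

Convert to SI: T = 6034 years = 1.90433e+11 s.
Invert Kepler's third law: a = (GM · T² / (4π²))^(1/3).
Substituting T = 1.90433e+11 s and GM = 3.942e+17 m³/s²:
a = (3.942e+17 · (1.90433e+11)² / (4π²))^(1/3) m
a ≈ 7.128e+12 m = 7.128 × 10^12 m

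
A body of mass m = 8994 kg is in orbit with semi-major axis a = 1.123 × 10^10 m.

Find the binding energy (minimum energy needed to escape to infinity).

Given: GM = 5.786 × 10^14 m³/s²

Total orbital energy is E = −GMm/(2a); binding energy is E_bind = −E = GMm/(2a).
E_bind = 5.786e+14 · 8994 / (2 · 1.123e+10) J ≈ 2.317e+08 J = 231.7 MJ.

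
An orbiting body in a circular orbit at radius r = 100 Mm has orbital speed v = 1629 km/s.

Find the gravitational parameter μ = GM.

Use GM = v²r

Convert to SI: r = 100 Mm = 1e+08 m; v = 1629 km/s = 1.629e+06 m/s.
For a circular orbit v² = GM/r, so GM = v² · r.
GM = (1.629e+06)² · 1e+08 m³/s² ≈ 2.654e+20 m³/s² = 2.654 × 10^20 m³/s².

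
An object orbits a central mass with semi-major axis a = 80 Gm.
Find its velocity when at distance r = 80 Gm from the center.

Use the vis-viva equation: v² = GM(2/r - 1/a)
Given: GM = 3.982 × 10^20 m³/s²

Convert to SI: a = 80 Gm = 8e+10 m; r = 80 Gm = 8e+10 m.
Vis-viva: v = √(GM · (2/r − 1/a)).
2/r − 1/a = 2/8e+10 − 1/8e+10 = 1.25e-11 m⁻¹.
v = √(3.982e+20 · 1.25e-11) m/s ≈ 7.055e+04 m/s = 70.55 km/s.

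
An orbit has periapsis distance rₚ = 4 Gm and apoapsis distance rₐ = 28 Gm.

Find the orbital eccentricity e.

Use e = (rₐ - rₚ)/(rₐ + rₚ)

Convert to SI: rₚ = 4 Gm = 4e+09 m; rₐ = 28 Gm = 2.8e+10 m.
e = (rₐ − rₚ) / (rₐ + rₚ).
e = (2.8e+10 − 4e+09) / (2.8e+10 + 4e+09) = 2.4e+10 / 3.2e+10 ≈ 0.75.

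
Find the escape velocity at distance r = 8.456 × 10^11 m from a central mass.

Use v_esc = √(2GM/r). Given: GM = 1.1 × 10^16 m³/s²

Escape velocity comes from setting total energy to zero: ½v² − GM/r = 0 ⇒ v_esc = √(2GM / r).
v_esc = √(2 · 1.1e+16 / 8.456e+11) m/s ≈ 161.3 m/s = 161.3 m/s.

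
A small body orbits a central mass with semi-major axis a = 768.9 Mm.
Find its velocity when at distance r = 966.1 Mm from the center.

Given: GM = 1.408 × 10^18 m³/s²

Convert to SI: a = 768.9 Mm = 7.689e+08 m; r = 966.1 Mm = 9.661e+08 m.
Vis-viva: v = √(GM · (2/r − 1/a)).
2/r − 1/a = 2/9.661e+08 − 1/7.689e+08 = 7.6962e-10 m⁻¹.
v = √(1.408e+18 · 7.6962e-10) m/s ≈ 3.292e+04 m/s = 32.92 km/s.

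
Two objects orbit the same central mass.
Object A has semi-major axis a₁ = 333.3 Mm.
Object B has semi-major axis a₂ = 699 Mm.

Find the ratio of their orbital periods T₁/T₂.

Convert to SI: a₁ = 333.3 Mm = 3.333e+08 m; a₂ = 699 Mm = 6.99e+08 m.
From Kepler's third law, (T₁/T₂)² = (a₁/a₂)³, so T₁/T₂ = (a₁/a₂)^(3/2).
a₁/a₂ = 3.333e+08 / 6.99e+08 = 0.476824.
T₁/T₂ = (0.476824)^(3/2) ≈ 0.3293.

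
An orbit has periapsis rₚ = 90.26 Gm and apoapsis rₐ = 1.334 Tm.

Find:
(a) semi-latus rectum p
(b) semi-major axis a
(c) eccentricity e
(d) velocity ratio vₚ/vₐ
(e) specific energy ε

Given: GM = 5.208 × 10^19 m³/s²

Convert to SI: rₚ = 90.26 Gm = 9.026e+10 m; rₐ = 1.334 Tm = 1.334e+12 m.
(a) From a = (rₚ + rₐ)/2 = 7.1213e+11 m and e = (rₐ − rₚ)/(rₐ + rₚ) = 0.873253, p = a(1 − e²) = 7.1213e+11 · (1 − (0.873253)²) ≈ 1.691e+11 m
(b) a = (rₚ + rₐ)/2 = (9.026e+10 + 1.334e+12)/2 ≈ 7.121e+11 m
(c) e = (rₐ − rₚ)/(rₐ + rₚ) = (1.334e+12 − 9.026e+10)/(1.334e+12 + 9.026e+10) ≈ 0.8733
(d) Conservation of angular momentum (rₚvₚ = rₐvₐ) gives vₚ/vₐ = rₐ/rₚ = 1.334e+12/9.026e+10 ≈ 14.78
(e) With a = (rₚ + rₐ)/2 = 7.1213e+11 m, ε = −GM/(2a) = −5.208e+19/(2 · 7.1213e+11) J/kg ≈ -3.657e+07 J/kg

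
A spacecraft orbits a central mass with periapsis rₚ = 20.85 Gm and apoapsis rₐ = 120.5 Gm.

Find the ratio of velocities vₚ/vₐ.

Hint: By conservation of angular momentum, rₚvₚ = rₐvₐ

Convert to SI: rₚ = 20.85 Gm = 2.085e+10 m; rₐ = 120.5 Gm = 1.205e+11 m.
Conservation of angular momentum gives rₚvₚ = rₐvₐ, so vₚ/vₐ = rₐ/rₚ.
vₚ/vₐ = 1.205e+11 / 2.085e+10 ≈ 5.779.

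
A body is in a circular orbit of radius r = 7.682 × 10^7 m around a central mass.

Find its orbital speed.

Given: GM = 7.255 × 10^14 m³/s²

For a circular orbit, gravity supplies the centripetal force, so v = √(GM / r).
v = √(7.255e+14 / 7.682e+07) m/s ≈ 3073 m/s = 3.073 km/s.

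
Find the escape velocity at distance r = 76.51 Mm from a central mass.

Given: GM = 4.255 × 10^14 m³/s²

Convert to SI: r = 76.51 Mm = 7.651e+07 m.
Escape velocity comes from setting total energy to zero: ½v² − GM/r = 0 ⇒ v_esc = √(2GM / r).
v_esc = √(2 · 4.255e+14 / 7.651e+07) m/s ≈ 3335 m/s = 3.335 km/s.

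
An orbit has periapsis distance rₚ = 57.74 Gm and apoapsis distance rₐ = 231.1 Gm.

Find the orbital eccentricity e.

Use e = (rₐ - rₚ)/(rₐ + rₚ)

Convert to SI: rₚ = 57.74 Gm = 5.774e+10 m; rₐ = 231.1 Gm = 2.311e+11 m.
e = (rₐ − rₚ) / (rₐ + rₚ).
e = (2.311e+11 − 5.774e+10) / (2.311e+11 + 5.774e+10) = 1.7336e+11 / 2.8884e+11 ≈ 0.6002.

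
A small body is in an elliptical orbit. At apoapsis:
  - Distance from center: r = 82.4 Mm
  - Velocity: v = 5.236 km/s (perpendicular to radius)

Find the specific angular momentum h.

Convert to SI: r = 82.4 Mm = 8.24e+07 m; v = 5.236 km/s = 5236 m/s.
With v perpendicular to r, h = r · v.
h = 8.24e+07 · 5236 m²/s ≈ 4.314e+11 m²/s.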